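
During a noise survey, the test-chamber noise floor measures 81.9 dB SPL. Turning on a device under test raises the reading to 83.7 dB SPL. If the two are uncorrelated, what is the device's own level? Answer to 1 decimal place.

Remove the background by subtracting linear intensities:
L_src = 10·log₁₀(10^(83.7/10) − 10^(81.9/10)) = 10·log₁₀(79540000) = 79.0 dB SPL.

79.0 dB SPL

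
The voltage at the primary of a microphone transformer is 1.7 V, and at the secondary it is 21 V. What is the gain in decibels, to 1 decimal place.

21.8 dB

Voltage ratio → dB uses the 20·log₁₀ form:
20·log₁₀(21/1.7) = 20·log₁₀(12.35) = 21.8 dB.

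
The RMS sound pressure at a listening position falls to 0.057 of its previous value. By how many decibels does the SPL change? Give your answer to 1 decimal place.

-24.9 dB

Sound pressure is an amplitude quantity: ΔL = 20·log₁₀(p₂/p₁).
20·log₁₀(0.057) = -24.9 dB.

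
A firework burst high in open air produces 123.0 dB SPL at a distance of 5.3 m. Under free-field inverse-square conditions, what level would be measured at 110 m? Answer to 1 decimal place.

96.7 dB SPL

Inverse-square spreading gives ΔL = −20·log₁₀(d₂/d₁).
ΔL = −20·log₁₀(110/5.3) = -26.34 dB, so L₂ = 123.0 + (-26.34) = 96.7 dB SPL.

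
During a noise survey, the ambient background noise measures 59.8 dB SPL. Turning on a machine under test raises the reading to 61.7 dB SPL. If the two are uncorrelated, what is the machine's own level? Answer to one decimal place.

57.2 dB SPL

Background correction is a power subtraction:
L_src = 10·log₁₀(10^(61.7/10) − 10^(59.8/10)) = 10·log₁₀(524100) = 57.2 dB SPL.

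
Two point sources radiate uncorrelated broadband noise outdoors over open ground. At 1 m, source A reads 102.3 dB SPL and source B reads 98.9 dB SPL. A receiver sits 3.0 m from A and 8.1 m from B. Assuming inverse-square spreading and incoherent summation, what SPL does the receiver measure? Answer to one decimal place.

At the listener: L_A = 102.3 − 20·log₁₀(3.0) = 92.76 dB; L_B = 98.9 − 20·log₁₀(8.1) = 80.73 dB.
Combined: 10·log₁₀(10^(92.76/10)+10^(80.73/10)) = 93.0 dB SPL.

93.0 dB SPL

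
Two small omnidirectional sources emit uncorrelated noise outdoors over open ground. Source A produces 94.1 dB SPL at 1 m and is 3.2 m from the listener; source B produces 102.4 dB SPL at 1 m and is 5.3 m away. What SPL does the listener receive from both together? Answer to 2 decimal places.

89.39 dB SPL

At the listener: L_A = 94.1 − 20·log₁₀(3.2) = 83.997 dB; L_B = 102.4 − 20·log₁₀(5.3) = 87.914 dB.
Combined: 10·log₁₀(10^(83.997/10)+10^(87.914/10)) = 89.39 dB SPL.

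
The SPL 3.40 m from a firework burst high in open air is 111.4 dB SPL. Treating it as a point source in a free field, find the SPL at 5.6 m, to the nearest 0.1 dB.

107.1 dB SPL

Inverse-square spreading gives ΔL = −20·log₁₀(d₂/d₁).
ΔL = −20·log₁₀(5.6/3.40) = -4.33 dB, so L₂ = 111.4 + (-4.33) = 107.1 dB SPL.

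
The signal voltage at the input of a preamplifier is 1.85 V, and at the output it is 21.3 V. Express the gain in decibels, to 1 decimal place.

21.2 dB

For a voltage ratio, dB = 20·log₁₀(V₂/V₁).
20·log₁₀(21.3/1.85) = 20·log₁₀(11.51) = 21.2 dB.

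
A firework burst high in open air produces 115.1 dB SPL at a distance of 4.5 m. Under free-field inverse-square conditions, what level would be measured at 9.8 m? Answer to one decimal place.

108.3 dB SPL

For a point source in a free field, ΔL = −20·log₁₀(d₂/d₁).
ΔL = −20·log₁₀(9.8/4.5) = -6.76 dB, so L₂ = 115.1 + (-6.76) = 108.3 dB SPL.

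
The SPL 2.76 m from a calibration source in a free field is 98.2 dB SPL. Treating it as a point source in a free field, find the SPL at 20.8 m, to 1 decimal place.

For a point source in a free field, ΔL = −20·log₁₀(d₂/d₁).
ΔL = −20·log₁₀(20.8/2.76) = -17.54 dB, so L₂ = 98.2 + (-17.54) = 80.7 dB SPL.

80.7 dB SPL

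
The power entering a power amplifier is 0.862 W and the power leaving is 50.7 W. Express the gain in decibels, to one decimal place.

Power ratio → dB uses the 10·log₁₀ form:
10·log₁₀(50.7/0.862) = 10·log₁₀(58.82) = 17.7 dB.

17.7 dB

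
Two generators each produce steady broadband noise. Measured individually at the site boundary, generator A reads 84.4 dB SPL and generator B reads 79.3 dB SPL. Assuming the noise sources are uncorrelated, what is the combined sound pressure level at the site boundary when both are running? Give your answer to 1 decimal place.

85.6 dB SPL

Incoherent sources sum as intensities:
L_total = 10·log₁₀(10^(84.4/10) + 10^(79.3/10)) = 10·log₁₀(360500000) = 85.6 dB SPL.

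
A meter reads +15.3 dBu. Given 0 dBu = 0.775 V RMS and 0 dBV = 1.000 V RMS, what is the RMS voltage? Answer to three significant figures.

4.51 V

V = 0.775 V × 10^(+15.3/20).
= 0.775 × 5.821 = 4.51 V.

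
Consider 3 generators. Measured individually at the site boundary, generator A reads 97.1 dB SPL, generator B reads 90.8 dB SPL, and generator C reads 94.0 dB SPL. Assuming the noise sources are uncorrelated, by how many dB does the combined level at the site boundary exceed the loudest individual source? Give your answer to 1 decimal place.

2.4 dB

Incoherent sources sum as intensities:
L_total = 10·log₁₀(10^(97.1/10) + 10^(90.8/10) + 10^(94.0/10)) = 99.47 dB SPL.
Excess over the loudest (97.1 dB): 99.47 − 97.1 = 2.4 dB.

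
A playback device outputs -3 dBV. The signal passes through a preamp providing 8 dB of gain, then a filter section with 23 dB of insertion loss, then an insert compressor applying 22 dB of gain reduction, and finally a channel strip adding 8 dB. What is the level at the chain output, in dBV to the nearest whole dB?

-32 dBV

Cascaded gains and losses add directly in dB.
-3 + 8 − 23 − 22 + 8 = -32 dBV.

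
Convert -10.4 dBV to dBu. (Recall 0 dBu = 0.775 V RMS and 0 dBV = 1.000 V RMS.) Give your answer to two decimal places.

-8.19 dBu

The offset between the scales is 20·log₁₀(0.775/1.000) = −2.214 dB.
So dBu = -10.4 + 2.214 = -8.19 dBu.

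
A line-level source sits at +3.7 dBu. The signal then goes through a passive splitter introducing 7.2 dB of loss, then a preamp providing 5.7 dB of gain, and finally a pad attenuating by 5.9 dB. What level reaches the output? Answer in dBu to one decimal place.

Gain stages sum in dB:
+3.7 − 7.2 + 5.7 − 5.9 = -3.7 dBu.

-3.7 dBu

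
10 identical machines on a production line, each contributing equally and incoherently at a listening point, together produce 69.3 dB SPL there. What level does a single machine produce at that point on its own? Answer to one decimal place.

10 equal incoherent sources add 10·log₁₀(10) = 10.00 dB over one source.
L_one = 69.3 − 10.00 = 59.3 dB SPL.

59.3 dB SPL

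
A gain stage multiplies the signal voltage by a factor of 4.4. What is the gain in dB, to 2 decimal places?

For a voltage ratio, dB = 20·log₁₀(V₂/V₁).
20·log₁₀(4.4) = 12.87 dB.

12.87 dB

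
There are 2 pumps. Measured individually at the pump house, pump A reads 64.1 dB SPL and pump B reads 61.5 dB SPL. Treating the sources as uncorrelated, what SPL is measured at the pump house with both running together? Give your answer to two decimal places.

Uncorrelated sources add in intensity (power), not in dB.
L_total = 10·log₁₀(10^(64.1/10) + 10^(61.5/10)) = 10·log₁₀(3983000) = 66.00 dB SPL.

66.00 dB SPL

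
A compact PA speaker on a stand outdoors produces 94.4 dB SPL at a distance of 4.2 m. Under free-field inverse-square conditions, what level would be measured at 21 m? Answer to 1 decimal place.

80.4 dB SPL

Inverse-square spreading gives ΔL = −20·log₁₀(d₂/d₁).
ΔL = −20·log₁₀(21/4.2) = -13.98 dB, so L₂ = 94.4 + (-13.98) = 80.4 dB SPL.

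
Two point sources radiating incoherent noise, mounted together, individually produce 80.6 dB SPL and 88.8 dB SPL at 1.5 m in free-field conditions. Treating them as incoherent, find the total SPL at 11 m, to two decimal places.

Combined at 1.5 m: 10·log₁₀(10^(80.6/10)+10^(88.8/10)) = 89.412 dB SPL.
Then apply −20·log₁₀(11/1.5) = -17.306 dB → 72.11 dB SPL.

72.11 dB SPL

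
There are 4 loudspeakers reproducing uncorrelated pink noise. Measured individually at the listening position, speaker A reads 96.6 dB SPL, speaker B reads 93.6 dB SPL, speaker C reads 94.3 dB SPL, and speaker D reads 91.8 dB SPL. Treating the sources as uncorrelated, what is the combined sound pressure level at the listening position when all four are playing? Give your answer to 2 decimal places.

100.44 dB SPL

Uncorrelated sources add in intensity (power), not in dB.
L_total = 10·log₁₀(10^(96.6/10) + 10^(93.6/10) + 10^(94.3/10) + 10^(91.8/10)) = 10·log₁₀(11067000000) = 100.44 dB SPL.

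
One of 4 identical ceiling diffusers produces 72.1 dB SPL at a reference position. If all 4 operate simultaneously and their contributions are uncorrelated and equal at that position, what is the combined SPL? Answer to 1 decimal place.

4 equal incoherent sources raise the level by 10·log₁₀(4) = 6.02 dB.
L_total = 72.1 + 6.02 = 78.1 dB SPL.

78.1 dB SPL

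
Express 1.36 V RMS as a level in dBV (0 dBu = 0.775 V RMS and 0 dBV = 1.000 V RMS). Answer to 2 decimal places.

dBV = 20·log₁₀(V / 1.000 V).
20·log₁₀(1.36/1.000) = +2.67 dBV.

+2.67 dBV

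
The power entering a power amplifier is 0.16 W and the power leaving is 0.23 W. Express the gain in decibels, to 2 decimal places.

1.58 dB

Power ratio → dB uses the 10·log₁₀ form:
10·log₁₀(0.23/0.16) = 10·log₁₀(1.438) = 1.58 dB.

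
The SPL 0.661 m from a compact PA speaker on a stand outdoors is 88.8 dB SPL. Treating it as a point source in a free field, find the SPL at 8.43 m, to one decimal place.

66.7 dB SPL

Free-field point source: level drops by 20·log₁₀ of the distance ratio.
ΔL = −20·log₁₀(8.43/0.661) = -22.11 dB, so L₂ = 88.8 + (-22.11) = 66.7 dB SPL.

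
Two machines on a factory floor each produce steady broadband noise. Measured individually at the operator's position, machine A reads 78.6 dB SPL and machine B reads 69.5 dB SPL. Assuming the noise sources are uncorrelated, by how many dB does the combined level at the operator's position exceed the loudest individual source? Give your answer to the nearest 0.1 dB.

Add the sources as powers (linear), then convert back to dB:
L_total = 10·log₁₀(10^(78.6/10) + 10^(69.5/10)) = 79.10 dB SPL.
Excess over the loudest (78.6 dB): 79.10 − 78.6 = 0.5 dB.

0.5 dB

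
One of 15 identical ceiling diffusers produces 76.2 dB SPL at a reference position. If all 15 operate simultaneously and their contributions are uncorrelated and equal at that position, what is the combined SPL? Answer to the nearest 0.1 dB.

88.0 dB SPL

15 equal incoherent sources raise the level by 10·log₁₀(15) = 11.76 dB.
L_total = 76.2 + 11.76 = 88.0 dB SPL.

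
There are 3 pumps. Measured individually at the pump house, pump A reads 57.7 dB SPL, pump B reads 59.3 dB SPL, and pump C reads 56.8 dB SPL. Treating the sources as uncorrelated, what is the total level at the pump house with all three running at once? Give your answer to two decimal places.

Add the sources as powers (linear), then convert back to dB:
L_total = 10·log₁₀(10^(57.7/10) + 10^(59.3/10) + 10^(56.8/10)) = 10·log₁₀(1919000) = 62.83 dB SPL.

62.83 dB SPL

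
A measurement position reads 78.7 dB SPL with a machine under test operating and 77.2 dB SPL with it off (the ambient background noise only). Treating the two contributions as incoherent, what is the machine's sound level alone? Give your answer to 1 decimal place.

Background correction is a power subtraction:
L_src = 10·log₁₀(10^(78.7/10) − 10^(77.2/10)) = 10·log₁₀(21650000) = 73.4 dB SPL.

73.4 dB SPL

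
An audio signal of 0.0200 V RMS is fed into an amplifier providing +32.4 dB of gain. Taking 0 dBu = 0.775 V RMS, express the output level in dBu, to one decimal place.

+0.6 dBu

Input level: 20·log₁₀(0.0200/0.775) = -31.77 dBu.
Output: -31.77 + 32.4 = +0.6 dBu.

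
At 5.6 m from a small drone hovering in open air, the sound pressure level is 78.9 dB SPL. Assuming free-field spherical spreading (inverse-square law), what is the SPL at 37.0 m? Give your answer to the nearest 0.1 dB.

Free-field point source: level drops by 20·log₁₀ of the distance ratio.
ΔL = −20·log₁₀(37.0/5.6) = -16.40 dB, so L₂ = 78.9 + (-16.40) = 62.5 dB SPL.

62.5 dB SPL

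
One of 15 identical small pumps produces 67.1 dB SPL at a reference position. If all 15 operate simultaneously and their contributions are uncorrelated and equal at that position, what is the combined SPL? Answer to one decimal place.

15 equal incoherent sources raise the level by 10·log₁₀(15) = 11.76 dB.
L_total = 67.1 + 11.76 = 78.9 dB SPL.

78.9 dB SPL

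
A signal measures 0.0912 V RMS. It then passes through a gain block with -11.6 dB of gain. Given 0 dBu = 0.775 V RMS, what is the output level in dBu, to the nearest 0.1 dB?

Input level: 20·log₁₀(0.0912/0.775) = -18.59 dBu.
Output: -18.59 − 11.6 = -30.2 dBu.

-30.2 dBu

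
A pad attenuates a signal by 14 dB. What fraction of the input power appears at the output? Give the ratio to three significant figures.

0.0398

Power ratio = 10^(dB/10).
10^(-14/10) = 10^(-1.400) = 0.0398.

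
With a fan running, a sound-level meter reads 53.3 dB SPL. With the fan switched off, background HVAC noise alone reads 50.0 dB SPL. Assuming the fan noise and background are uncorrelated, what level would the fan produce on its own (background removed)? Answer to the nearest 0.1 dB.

Background correction is a power subtraction:
L_src = 10·log₁₀(10^(53.3/10) − 10^(50.0/10)) = 10·log₁₀(113800) = 50.6 dB SPL.

50.6 dB SPL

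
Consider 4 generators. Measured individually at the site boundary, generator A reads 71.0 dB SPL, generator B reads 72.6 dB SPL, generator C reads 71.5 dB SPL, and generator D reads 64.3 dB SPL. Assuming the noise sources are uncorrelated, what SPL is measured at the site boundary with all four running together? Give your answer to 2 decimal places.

76.78 dB SPL

Uncorrelated sources add in intensity (power), not in dB.
L_total = 10·log₁₀(10^(71.0/10) + 10^(72.6/10) + 10^(71.5/10) + 10^(64.3/10)) = 10·log₁₀(47600000) = 76.78 dB SPL.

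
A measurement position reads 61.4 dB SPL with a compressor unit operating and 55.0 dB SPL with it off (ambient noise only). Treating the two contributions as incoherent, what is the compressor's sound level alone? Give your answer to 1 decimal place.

60.3 dB SPL

Subtract intensities: L_src = 10·log₁₀(10^(L_total/10) − 10^(L_bg/10)).
L_src = 10·log₁₀(10^(61.4/10) − 10^(55.0/10)) = 10·log₁₀(1064000) = 60.3 dB SPL.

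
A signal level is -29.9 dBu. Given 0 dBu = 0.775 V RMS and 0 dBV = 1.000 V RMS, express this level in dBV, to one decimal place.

The offset between the scales is 20·log₁₀(0.775/1.000) = −2.214 dB.
So dBV = -29.9 − 2.214 = -32.1 dBV.

-32.1 dBV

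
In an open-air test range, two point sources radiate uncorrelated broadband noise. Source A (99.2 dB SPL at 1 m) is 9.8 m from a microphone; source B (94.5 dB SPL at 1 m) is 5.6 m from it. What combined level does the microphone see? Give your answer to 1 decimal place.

82.5 dB SPL

At the listener: L_A = 99.2 − 20·log₁₀(9.8) = 79.38 dB; L_B = 94.5 − 20·log₁₀(5.6) = 79.54 dB.
Combined: 10·log₁₀(10^(79.38/10)+10^(79.54/10)) = 82.5 dB SPL.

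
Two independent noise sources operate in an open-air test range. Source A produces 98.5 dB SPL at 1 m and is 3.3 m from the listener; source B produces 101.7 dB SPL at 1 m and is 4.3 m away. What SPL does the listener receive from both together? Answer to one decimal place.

91.6 dB SPL

At the listener: L_A = 98.5 − 20·log₁₀(3.3) = 88.13 dB; L_B = 101.7 − 20·log₁₀(4.3) = 89.03 dB.
Combined: 10·log₁₀(10^(88.13/10)+10^(89.03/10)) = 91.6 dB SPL.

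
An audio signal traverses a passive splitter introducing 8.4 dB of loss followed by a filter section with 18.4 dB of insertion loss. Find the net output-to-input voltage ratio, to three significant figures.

0.0457

Net gain = (−8.4) + (−18.4) = -26.8 dB.
Voltage ratio = 10^(-26.8/20) = 0.0457.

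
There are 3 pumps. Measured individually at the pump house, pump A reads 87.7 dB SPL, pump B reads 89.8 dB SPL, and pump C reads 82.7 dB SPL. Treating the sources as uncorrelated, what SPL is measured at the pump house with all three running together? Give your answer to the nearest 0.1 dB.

Uncorrelated sources add in intensity (power), not in dB.
L_total = 10·log₁₀(10^(87.7/10) + 10^(89.8/10) + 10^(82.7/10)) = 10·log₁₀(1730000000) = 92.4 dB SPL.

92.4 dB SPL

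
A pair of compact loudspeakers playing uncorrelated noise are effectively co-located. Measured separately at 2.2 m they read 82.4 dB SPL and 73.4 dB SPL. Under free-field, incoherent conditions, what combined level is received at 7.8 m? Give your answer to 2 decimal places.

Combined at 2.2 m: 10·log₁₀(10^(82.4/10)+10^(73.4/10)) = 82.915 dB SPL.
Then apply −20·log₁₀(7.8/2.2) = -10.993 dB → 71.92 dB SPL.

71.92 dB SPL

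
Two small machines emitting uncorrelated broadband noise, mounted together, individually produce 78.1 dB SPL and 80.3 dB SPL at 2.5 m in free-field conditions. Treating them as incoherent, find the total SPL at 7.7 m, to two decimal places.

Combined at 2.5 m: 10·log₁₀(10^(78.1/10)+10^(80.3/10)) = 82.348 dB SPL.
Then apply −20·log₁₀(7.7/2.5) = -9.771 dB → 72.58 dB SPL.

72.58 dB SPL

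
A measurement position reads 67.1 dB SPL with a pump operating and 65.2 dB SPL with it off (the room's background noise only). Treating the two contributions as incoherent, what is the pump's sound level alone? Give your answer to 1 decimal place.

Subtract intensities: L_src = 10·log₁₀(10^(L_total/10) − 10^(L_bg/10)).
L_src = 10·log₁₀(10^(67.1/10) − 10^(65.2/10)) = 10·log₁₀(1817000) = 62.6 dB SPL.

62.6 dB SPL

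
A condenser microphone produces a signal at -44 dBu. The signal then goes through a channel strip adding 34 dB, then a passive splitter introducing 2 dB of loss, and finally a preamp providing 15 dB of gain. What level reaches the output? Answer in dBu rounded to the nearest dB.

Gain stages sum in dB:
-44 + 34 − 2 + 15 = +3 dBu.

+3 dBu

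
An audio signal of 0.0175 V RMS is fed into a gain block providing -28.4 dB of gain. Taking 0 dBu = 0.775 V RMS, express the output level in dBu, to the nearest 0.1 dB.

-61.3 dBu

Input level: 20·log₁₀(0.0175/0.775) = -32.93 dBu.
Output: -32.93 − 28.4 = -61.3 dBu.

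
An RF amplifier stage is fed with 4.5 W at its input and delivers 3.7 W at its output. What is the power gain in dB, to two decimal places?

-0.85 dB

For a power ratio, dB = 10·log₁₀(P₂/P₁).
10·log₁₀(3.7/4.5) = 10·log₁₀(0.8222) = -0.85 dB.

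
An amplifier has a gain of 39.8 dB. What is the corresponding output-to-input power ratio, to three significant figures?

Power ratio = 10^(dB/10).
10^(39.8/10) = 10^(3.980) = 9550.

9550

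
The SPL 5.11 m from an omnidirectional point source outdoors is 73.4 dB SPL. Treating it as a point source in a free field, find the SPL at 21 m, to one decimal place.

Inverse-square spreading gives ΔL = −20·log₁₀(d₂/d₁).
ΔL = −20·log₁₀(21/5.11) = -12.28 dB, so L₂ = 73.4 + (-12.28) = 61.1 dB SPL.

61.1 dB SPL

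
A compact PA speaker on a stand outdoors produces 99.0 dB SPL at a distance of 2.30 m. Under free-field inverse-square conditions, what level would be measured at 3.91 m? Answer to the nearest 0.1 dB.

Inverse-square spreading gives ΔL = −20·log₁₀(d₂/d₁).
ΔL = −20·log₁₀(3.91/2.30) = -4.61 dB, so L₂ = 99.0 + (-4.61) = 94.4 dB SPL.

94.4 dB SPL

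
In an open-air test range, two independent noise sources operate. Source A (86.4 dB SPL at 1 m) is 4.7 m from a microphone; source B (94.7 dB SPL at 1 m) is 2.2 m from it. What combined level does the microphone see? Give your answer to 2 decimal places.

At the listener: L_A = 86.4 − 20·log₁₀(4.7) = 72.958 dB; L_B = 94.7 − 20·log₁₀(2.2) = 87.852 dB.
Combined: 10·log₁₀(10^(72.958/10)+10^(87.852/10)) = 87.99 dB SPL.

87.99 dB SPL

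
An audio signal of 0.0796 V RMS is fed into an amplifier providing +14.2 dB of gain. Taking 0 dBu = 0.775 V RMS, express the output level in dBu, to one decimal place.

Input level: 20·log₁₀(0.0796/0.775) = -19.77 dBu.
Output: -19.77 + 14.2 = -5.6 dBu.

-5.6 dBu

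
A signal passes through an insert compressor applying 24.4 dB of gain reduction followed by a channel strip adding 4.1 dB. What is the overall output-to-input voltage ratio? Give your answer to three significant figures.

Net gain = (−24.4) + 4.1 = -20.3 dB.
Voltage ratio = 10^(-20.3/20) = 0.0966.

0.0966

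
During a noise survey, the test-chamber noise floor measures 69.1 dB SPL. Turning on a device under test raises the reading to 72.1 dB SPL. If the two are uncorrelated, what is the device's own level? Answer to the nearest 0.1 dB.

Background correction is a power subtraction:
L_src = 10·log₁₀(10^(72.1/10) − 10^(69.1/10)) = 10·log₁₀(8090000) = 69.1 dB SPL.

69.1 dB SPL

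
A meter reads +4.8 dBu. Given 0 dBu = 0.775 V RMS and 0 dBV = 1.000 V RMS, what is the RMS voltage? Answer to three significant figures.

V = 0.775 V × 10^(+4.8/20).
= 0.775 × 1.738 = 1.35 V.

1.35 V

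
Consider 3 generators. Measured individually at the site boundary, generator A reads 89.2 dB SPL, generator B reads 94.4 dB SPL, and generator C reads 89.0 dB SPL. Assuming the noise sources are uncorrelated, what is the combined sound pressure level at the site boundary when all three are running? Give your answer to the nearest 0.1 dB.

Incoherent sources sum as intensities:
L_total = 10·log₁₀(10^(89.2/10) + 10^(94.4/10) + 10^(89.0/10)) = 10·log₁₀(4380000000) = 96.4 dB SPL.

96.4 dB SPL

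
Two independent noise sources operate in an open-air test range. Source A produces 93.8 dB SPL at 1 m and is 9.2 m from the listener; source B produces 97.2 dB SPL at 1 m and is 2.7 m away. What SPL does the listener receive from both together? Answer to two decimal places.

At the listener: L_A = 93.8 − 20·log₁₀(9.2) = 74.524 dB; L_B = 97.2 − 20·log₁₀(2.7) = 88.573 dB.
Combined: 10·log₁₀(10^(74.524/10)+10^(88.573/10)) = 88.74 dB SPL.

88.74 dB SPL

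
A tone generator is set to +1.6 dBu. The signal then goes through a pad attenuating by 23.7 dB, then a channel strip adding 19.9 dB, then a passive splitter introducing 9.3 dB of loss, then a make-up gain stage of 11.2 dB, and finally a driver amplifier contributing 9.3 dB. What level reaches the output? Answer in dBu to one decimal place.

In dB, series stages simply add:
+1.6 − 23.7 + 19.9 − 9.3 + 11.2 + 9.3 = +9.0 dBu.

+9.0 dBu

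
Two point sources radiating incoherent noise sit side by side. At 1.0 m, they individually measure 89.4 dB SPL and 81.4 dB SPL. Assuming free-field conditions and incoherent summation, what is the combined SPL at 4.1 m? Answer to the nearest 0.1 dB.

77.8 dB SPL

Combined at 1.0 m: 10·log₁₀(10^(89.4/10)+10^(81.4/10)) = 90.04 dB SPL.
Then apply −20·log₁₀(4.1/1.0) = -12.26 dB → 77.8 dB SPL.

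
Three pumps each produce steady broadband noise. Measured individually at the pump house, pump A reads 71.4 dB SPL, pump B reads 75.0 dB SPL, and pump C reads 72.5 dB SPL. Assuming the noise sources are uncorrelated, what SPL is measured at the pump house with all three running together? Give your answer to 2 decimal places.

78.01 dB SPL

Uncorrelated sources add in intensity (power), not in dB.
L_total = 10·log₁₀(10^(71.4/10) + 10^(75.0/10) + 10^(72.5/10)) = 10·log₁₀(63210000) = 78.01 dB SPL.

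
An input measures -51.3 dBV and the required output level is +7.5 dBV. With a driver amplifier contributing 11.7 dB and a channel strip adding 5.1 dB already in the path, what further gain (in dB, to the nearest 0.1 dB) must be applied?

The required make-up gain is the shortfall in the dB sum.
G = +7.5 − (-51.3) − 11.7 − 5.1 = 42.0 dB.

42.0 dB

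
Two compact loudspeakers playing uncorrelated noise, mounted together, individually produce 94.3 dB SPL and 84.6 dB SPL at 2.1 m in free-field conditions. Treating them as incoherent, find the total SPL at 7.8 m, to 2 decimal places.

Combined at 2.1 m: 10·log₁₀(10^(94.3/10)+10^(84.6/10)) = 94.742 dB SPL.
Then apply −20·log₁₀(7.8/2.1) = -11.398 dB → 83.34 dB SPL.

83.34 dB SPL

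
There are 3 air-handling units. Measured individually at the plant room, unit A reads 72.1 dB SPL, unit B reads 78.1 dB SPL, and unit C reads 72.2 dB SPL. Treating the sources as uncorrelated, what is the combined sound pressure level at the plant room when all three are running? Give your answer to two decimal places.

Add the sources as powers (linear), then convert back to dB:
L_total = 10·log₁₀(10^(72.1/10) + 10^(78.1/10) + 10^(72.2/10)) = 10·log₁₀(97380000) = 79.88 dB SPL.

79.88 dB SPL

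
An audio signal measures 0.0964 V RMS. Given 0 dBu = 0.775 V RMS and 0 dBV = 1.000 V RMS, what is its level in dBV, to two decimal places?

-20.32 dBV

dBV = 20·log₁₀(V / 1.000 V).
20·log₁₀(0.0964/1.000) = -20.32 dBV.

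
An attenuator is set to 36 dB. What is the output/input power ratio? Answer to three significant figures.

Power ratio = 10^(dB/10).
10^(-36/10) = 10^(-3.600) = 0.000251.

0.000251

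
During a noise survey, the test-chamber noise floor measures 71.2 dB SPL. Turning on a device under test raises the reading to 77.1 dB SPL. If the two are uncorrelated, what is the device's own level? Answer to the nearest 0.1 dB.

Background correction is a power subtraction:
L_src = 10·log₁₀(10^(77.1/10) − 10^(71.2/10)) = 10·log₁₀(38100000) = 75.8 dB SPL.

75.8 dB SPL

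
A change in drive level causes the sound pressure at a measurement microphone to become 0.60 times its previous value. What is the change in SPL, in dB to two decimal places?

-4.44 dB

SPL change from a pressure ratio uses the 20·log₁₀ form:
20·log₁₀(0.60) = -4.44 dB.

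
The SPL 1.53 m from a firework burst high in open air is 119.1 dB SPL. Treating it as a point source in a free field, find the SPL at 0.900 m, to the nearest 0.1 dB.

123.7 dB SPL

For a point source in a free field, ΔL = −20·log₁₀(d₂/d₁).
ΔL = −20·log₁₀(0.900/1.53) = 4.61 dB, so L₂ = 119.1 + (4.61) = 123.7 dB SPL.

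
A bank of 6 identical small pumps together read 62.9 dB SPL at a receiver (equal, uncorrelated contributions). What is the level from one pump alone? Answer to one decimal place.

55.1 dB SPL

6 equal incoherent sources add 10·log₁₀(6) = 7.78 dB over one source.
L_one = 62.9 − 7.78 = 55.1 dB SPL.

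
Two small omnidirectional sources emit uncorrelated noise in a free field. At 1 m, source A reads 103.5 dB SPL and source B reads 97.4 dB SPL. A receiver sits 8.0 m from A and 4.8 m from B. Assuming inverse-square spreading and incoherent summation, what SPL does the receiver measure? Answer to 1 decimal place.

87.7 dB SPL

At the listener: L_A = 103.5 − 20·log₁₀(8.0) = 85.44 dB; L_B = 97.4 − 20·log₁₀(4.8) = 83.78 dB.
Combined: 10·log₁₀(10^(85.44/10)+10^(83.78/10)) = 87.7 dB SPL.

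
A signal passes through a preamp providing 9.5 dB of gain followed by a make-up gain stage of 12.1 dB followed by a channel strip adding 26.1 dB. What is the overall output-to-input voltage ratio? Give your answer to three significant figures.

243

Net gain = 9.5 + 12.1 + 26.1 = 47.7 dB.
Voltage ratio = 10^(47.7/20) = 243.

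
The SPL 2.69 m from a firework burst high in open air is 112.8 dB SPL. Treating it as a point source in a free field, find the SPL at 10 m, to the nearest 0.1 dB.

Inverse-square spreading gives ΔL = −20·log₁₀(d₂/d₁).
ΔL = −20·log₁₀(10/2.69) = -11.40 dB, so L₂ = 112.8 + (-11.40) = 101.4 dB SPL.

101.4 dB SPL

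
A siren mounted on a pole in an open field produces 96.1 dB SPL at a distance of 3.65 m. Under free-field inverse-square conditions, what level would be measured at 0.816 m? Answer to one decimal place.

109.1 dB SPL

Free-field point source: level drops by 20·log₁₀ of the distance ratio.
ΔL = −20·log₁₀(0.816/3.65) = 13.01 dB, so L₂ = 96.1 + (13.01) = 109.1 dB SPL.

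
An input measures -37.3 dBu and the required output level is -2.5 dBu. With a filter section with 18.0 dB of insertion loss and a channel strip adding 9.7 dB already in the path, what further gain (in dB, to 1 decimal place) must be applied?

43.1 dB

The required make-up gain is the shortfall in the dB sum.
G = -2.5 − (-37.3) + 18.0 − 9.7 = 43.1 dB.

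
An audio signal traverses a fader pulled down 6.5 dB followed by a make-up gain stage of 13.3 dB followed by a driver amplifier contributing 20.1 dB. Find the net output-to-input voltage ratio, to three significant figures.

Net gain = (−6.5) + 13.3 + 20.1 = 26.9 dB.
Voltage ratio = 10^(26.9/20) = 22.1.

22.1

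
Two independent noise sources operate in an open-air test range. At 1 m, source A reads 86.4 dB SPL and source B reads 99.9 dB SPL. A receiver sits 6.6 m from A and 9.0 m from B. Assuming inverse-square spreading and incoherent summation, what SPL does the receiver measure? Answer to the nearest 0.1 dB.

81.2 dB SPL

At the listener: L_A = 86.4 − 20·log₁₀(6.6) = 70.01 dB; L_B = 99.9 − 20·log₁₀(9.0) = 80.82 dB.
Combined: 10·log₁₀(10^(70.01/10)+10^(80.82/10)) = 81.2 dB SPL.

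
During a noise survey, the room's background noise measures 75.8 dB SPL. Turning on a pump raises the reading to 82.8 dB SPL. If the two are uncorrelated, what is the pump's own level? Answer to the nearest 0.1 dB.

Subtract intensities: L_src = 10·log₁₀(10^(L_total/10) − 10^(L_bg/10)).
L_src = 10·log₁₀(10^(82.8/10) − 10^(75.8/10)) = 10·log₁₀(152500000) = 81.8 dB SPL.

81.8 dB SPL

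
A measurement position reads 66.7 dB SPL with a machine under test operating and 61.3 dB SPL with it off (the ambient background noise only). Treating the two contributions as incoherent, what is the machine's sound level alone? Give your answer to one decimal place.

Background correction is a power subtraction:
L_src = 10·log₁₀(10^(66.7/10) − 10^(61.3/10)) = 10·log₁₀(3328000) = 65.2 dB SPL.

65.2 dB SPL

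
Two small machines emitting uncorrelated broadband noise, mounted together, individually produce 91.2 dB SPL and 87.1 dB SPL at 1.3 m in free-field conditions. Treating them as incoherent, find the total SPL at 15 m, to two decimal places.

71.38 dB SPL

Combined at 1.3 m: 10·log₁₀(10^(91.2/10)+10^(87.1/10)) = 92.627 dB SPL.
Then apply −20·log₁₀(15/1.3) = -21.243 dB → 71.38 dB SPL.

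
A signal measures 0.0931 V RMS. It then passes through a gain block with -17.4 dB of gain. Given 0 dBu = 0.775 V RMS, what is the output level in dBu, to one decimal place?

Input level: 20·log₁₀(0.0931/0.775) = -18.41 dBu.
Output: -18.41 − 17.4 = -35.8 dBu.

-35.8 dBu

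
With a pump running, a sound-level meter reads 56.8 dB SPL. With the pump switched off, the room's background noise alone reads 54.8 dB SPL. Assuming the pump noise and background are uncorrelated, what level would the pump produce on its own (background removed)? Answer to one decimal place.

Remove the background by subtracting linear intensities:
L_src = 10·log₁₀(10^(56.8/10) − 10^(54.8/10)) = 10·log₁₀(176600) = 52.5 dB SPL.

52.5 dB SPL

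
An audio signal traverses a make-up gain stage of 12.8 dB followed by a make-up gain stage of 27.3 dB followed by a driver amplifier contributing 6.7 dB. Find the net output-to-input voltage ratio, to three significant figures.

219

Net gain = 12.8 + 27.3 + 6.7 = 46.8 dB.
Voltage ratio = 10^(46.8/20) = 219.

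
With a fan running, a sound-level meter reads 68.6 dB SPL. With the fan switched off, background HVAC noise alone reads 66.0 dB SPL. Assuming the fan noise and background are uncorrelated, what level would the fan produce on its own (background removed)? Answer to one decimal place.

65.1 dB SPL

Background correction is a power subtraction:
L_src = 10·log₁₀(10^(68.6/10) − 10^(66.0/10)) = 10·log₁₀(3263000) = 65.1 dB SPL.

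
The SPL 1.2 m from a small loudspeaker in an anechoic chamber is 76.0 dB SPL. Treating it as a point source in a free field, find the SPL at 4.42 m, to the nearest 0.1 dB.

For a point source in a free field, ΔL = −20·log₁₀(d₂/d₁).
ΔL = −20·log₁₀(4.42/1.2) = -11.32 dB, so L₂ = 76.0 + (-11.32) = 64.7 dB SPL.

64.7 dB SPL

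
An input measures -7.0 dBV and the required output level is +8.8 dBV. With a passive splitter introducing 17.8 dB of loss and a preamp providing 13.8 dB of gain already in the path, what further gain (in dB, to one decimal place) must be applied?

19.8 dB

The required make-up gain is the shortfall in the dB sum.
G = +8.8 − (-7.0) + 17.8 − 13.8 = 19.8 dB.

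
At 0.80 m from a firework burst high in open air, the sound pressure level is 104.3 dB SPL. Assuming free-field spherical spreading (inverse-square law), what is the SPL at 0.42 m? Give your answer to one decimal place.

109.9 dB SPL

Inverse-square spreading gives ΔL = −20·log₁₀(d₂/d₁).
ΔL = −20·log₁₀(0.42/0.80) = 5.60 dB, so L₂ = 104.3 + (5.60) = 109.9 dB SPL.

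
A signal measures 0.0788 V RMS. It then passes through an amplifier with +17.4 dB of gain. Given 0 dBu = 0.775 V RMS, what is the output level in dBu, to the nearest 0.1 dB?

-2.5 dBu

Input level: 20·log₁₀(0.0788/0.775) = -19.86 dBu.
Output: -19.86 + 17.4 = -2.5 dBu.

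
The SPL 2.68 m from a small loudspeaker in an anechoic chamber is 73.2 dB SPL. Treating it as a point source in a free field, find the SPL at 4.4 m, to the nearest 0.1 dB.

For a point source in a free field, ΔL = −20·log₁₀(d₂/d₁).
ΔL = −20·log₁₀(4.4/2.68) = -4.31 dB, so L₂ = 73.2 + (-4.31) = 68.9 dB SPL.

68.9 dB SPL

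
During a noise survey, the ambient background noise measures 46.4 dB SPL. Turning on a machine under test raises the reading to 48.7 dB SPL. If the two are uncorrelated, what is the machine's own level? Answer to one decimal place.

44.8 dB SPL

Subtract intensities: L_src = 10·log₁₀(10^(L_total/10) − 10^(L_bg/10)).
L_src = 10·log₁₀(10^(48.7/10) − 10^(46.4/10)) = 10·log₁₀(30480) = 44.8 dB SPL.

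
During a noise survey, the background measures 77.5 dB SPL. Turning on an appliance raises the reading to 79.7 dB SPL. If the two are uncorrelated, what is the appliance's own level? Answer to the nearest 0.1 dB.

75.7 dB SPL

Remove the background by subtracting linear intensities:
L_src = 10·log₁₀(10^(79.7/10) − 10^(77.5/10)) = 10·log₁₀(37090000) = 75.7 dB SPL.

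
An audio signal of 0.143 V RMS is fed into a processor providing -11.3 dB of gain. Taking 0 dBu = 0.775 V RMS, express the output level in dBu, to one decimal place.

-26.0 dBu

Input level: 20·log₁₀(0.143/0.775) = -14.68 dBu.
Output: -14.68 − 11.3 = -26.0 dBu.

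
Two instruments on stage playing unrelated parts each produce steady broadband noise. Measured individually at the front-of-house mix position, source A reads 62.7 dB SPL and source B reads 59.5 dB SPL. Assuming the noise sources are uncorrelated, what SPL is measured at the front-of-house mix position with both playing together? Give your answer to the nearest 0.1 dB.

Add the sources as powers (linear), then convert back to dB:
L_total = 10·log₁₀(10^(62.7/10) + 10^(59.5/10)) = 10·log₁₀(2753000) = 64.4 dB SPL.

64.4 dB SPL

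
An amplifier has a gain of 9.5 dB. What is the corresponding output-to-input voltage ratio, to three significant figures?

Voltage ratio = 10^(dB/20).
10^(9.5/20) = 10^(0.4750) = 2.99.

2.99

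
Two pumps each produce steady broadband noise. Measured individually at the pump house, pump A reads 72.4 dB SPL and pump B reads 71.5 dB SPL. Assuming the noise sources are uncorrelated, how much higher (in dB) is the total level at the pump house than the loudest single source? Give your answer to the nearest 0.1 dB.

Incoherent sources sum as intensities:
L_total = 10·log₁₀(10^(72.4/10) + 10^(71.5/10)) = 74.98 dB SPL.
Excess over the loudest (72.4 dB): 74.98 − 72.4 = 2.6 dB.

2.6 dB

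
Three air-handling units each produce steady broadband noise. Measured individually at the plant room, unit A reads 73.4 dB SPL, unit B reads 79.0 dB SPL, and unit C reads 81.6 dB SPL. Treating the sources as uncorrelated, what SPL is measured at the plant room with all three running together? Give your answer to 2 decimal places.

Uncorrelated sources add in intensity (power), not in dB.
L_total = 10·log₁₀(10^(73.4/10) + 10^(79.0/10) + 10^(81.6/10)) = 10·log₁₀(245900000) = 83.91 dB SPL.

83.91 dB SPL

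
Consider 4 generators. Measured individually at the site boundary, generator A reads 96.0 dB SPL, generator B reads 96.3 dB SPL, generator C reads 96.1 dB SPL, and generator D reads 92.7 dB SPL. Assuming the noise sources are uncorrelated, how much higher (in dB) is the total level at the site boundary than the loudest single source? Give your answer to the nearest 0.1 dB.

5.2 dB

Incoherent sources sum as intensities:
L_total = 10·log₁₀(10^(96.0/10) + 10^(96.3/10) + 10^(96.1/10) + 10^(92.7/10)) = 101.52 dB SPL.
Excess over the loudest (96.3 dB): 101.52 − 96.3 = 5.2 dB.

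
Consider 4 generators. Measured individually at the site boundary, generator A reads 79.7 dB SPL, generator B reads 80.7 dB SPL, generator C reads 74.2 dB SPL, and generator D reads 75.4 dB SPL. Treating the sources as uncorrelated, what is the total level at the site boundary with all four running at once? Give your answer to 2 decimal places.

Add the sources as powers (linear), then convert back to dB:
L_total = 10·log₁₀(10^(79.7/10) + 10^(80.7/10) + 10^(74.2/10) + 10^(75.4/10)) = 10·log₁₀(271800000) = 84.34 dB SPL.

84.34 dB SPL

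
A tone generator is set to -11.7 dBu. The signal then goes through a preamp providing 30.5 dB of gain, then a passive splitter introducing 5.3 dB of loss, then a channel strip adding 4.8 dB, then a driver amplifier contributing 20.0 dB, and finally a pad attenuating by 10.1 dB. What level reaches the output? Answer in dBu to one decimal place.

In dB, series stages simply add:
-11.7 + 30.5 − 5.3 + 4.8 + 20.0 − 10.1 = +28.2 dBu.

+28.2 dBu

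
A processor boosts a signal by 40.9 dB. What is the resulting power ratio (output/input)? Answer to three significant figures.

Power ratio = 10^(dB/10).
10^(40.9/10) = 10^(4.090) = 12300.

12300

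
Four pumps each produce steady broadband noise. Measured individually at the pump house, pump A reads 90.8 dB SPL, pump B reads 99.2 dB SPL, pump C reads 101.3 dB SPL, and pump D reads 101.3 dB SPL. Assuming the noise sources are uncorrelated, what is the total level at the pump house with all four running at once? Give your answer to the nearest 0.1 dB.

Add the sources as powers (linear), then convert back to dB:
L_total = 10·log₁₀(10^(90.8/10) + 10^(99.2/10) + 10^(101.3/10) + 10^(101.3/10)) = 10·log₁₀(36499000000) = 105.6 dB SPL.

105.6 dB SPL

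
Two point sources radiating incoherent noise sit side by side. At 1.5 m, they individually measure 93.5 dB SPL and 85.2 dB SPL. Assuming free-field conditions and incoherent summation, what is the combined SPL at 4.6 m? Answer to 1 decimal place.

84.4 dB SPL

Combined at 1.5 m: 10·log₁₀(10^(93.5/10)+10^(85.2/10)) = 94.10 dB SPL.
Then apply −20·log₁₀(4.6/1.5) = -9.73 dB → 84.4 dB SPL.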